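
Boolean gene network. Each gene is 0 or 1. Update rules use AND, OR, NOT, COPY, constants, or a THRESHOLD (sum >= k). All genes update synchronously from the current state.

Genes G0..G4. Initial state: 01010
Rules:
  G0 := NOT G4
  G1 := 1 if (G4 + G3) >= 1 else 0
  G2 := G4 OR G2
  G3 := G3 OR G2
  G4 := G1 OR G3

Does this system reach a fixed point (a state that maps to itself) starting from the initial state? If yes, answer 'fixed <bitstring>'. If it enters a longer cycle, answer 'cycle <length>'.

Answer: fixed 01111

Derivation:
Step 0: 01010
Step 1: G0=NOT G4=NOT 0=1 G1=(0+1>=1)=1 G2=G4|G2=0|0=0 G3=G3|G2=1|0=1 G4=G1|G3=1|1=1 -> 11011
Step 2: G0=NOT G4=NOT 1=0 G1=(1+1>=1)=1 G2=G4|G2=1|0=1 G3=G3|G2=1|0=1 G4=G1|G3=1|1=1 -> 01111
Step 3: G0=NOT G4=NOT 1=0 G1=(1+1>=1)=1 G2=G4|G2=1|1=1 G3=G3|G2=1|1=1 G4=G1|G3=1|1=1 -> 01111
Fixed point reached at step 2: 01111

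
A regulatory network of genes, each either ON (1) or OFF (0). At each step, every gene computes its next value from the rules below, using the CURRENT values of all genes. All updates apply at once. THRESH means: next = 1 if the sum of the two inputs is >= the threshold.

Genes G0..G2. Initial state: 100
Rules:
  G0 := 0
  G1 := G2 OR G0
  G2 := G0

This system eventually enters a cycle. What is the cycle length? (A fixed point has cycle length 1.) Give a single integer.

Answer: 1

Derivation:
Step 0: 100
Step 1: G0=0(const) G1=G2|G0=0|1=1 G2=G0=1 -> 011
Step 2: G0=0(const) G1=G2|G0=1|0=1 G2=G0=0 -> 010
Step 3: G0=0(const) G1=G2|G0=0|0=0 G2=G0=0 -> 000
Step 4: G0=0(const) G1=G2|G0=0|0=0 G2=G0=0 -> 000
State from step 4 equals state from step 3 -> cycle length 1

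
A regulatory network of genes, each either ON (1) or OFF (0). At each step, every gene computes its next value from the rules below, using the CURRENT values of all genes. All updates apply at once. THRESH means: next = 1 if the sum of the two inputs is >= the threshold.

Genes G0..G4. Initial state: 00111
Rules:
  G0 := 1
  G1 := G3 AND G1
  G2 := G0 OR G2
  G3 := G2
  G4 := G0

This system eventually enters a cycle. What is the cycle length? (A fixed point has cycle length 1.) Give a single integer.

Step 0: 00111
Step 1: G0=1(const) G1=G3&G1=1&0=0 G2=G0|G2=0|1=1 G3=G2=1 G4=G0=0 -> 10110
Step 2: G0=1(const) G1=G3&G1=1&0=0 G2=G0|G2=1|1=1 G3=G2=1 G4=G0=1 -> 10111
Step 3: G0=1(const) G1=G3&G1=1&0=0 G2=G0|G2=1|1=1 G3=G2=1 G4=G0=1 -> 10111
State from step 3 equals state from step 2 -> cycle length 1

Answer: 1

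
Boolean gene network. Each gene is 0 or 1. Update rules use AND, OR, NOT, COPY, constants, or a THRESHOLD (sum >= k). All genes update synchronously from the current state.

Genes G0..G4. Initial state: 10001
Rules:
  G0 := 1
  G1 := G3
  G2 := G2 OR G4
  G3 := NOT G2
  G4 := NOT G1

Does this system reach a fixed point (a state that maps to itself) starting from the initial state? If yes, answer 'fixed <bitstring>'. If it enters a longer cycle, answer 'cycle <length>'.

Answer: fixed 10101

Derivation:
Step 0: 10001
Step 1: G0=1(const) G1=G3=0 G2=G2|G4=0|1=1 G3=NOT G2=NOT 0=1 G4=NOT G1=NOT 0=1 -> 10111
Step 2: G0=1(const) G1=G3=1 G2=G2|G4=1|1=1 G3=NOT G2=NOT 1=0 G4=NOT G1=NOT 0=1 -> 11101
Step 3: G0=1(const) G1=G3=0 G2=G2|G4=1|1=1 G3=NOT G2=NOT 1=0 G4=NOT G1=NOT 1=0 -> 10100
Step 4: G0=1(const) G1=G3=0 G2=G2|G4=1|0=1 G3=NOT G2=NOT 1=0 G4=NOT G1=NOT 0=1 -> 10101
Step 5: G0=1(const) G1=G3=0 G2=G2|G4=1|1=1 G3=NOT G2=NOT 1=0 G4=NOT G1=NOT 0=1 -> 10101
Fixed point reached at step 4: 10101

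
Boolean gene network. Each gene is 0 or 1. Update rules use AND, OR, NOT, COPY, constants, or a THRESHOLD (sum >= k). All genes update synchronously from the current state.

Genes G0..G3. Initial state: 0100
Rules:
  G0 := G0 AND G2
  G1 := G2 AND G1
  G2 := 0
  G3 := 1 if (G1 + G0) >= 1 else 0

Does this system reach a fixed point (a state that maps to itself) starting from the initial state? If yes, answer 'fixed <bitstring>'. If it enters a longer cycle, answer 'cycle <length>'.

Step 0: 0100
Step 1: G0=G0&G2=0&0=0 G1=G2&G1=0&1=0 G2=0(const) G3=(1+0>=1)=1 -> 0001
Step 2: G0=G0&G2=0&0=0 G1=G2&G1=0&0=0 G2=0(const) G3=(0+0>=1)=0 -> 0000
Step 3: G0=G0&G2=0&0=0 G1=G2&G1=0&0=0 G2=0(const) G3=(0+0>=1)=0 -> 0000
Fixed point reached at step 2: 0000

Answer: fixed 0000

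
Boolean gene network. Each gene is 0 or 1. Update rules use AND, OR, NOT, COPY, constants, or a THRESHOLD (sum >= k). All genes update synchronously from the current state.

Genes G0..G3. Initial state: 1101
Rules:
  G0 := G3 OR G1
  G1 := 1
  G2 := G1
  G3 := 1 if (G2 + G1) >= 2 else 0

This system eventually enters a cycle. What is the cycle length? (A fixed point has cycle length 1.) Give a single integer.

Step 0: 1101
Step 1: G0=G3|G1=1|1=1 G1=1(const) G2=G1=1 G3=(0+1>=2)=0 -> 1110
Step 2: G0=G3|G1=0|1=1 G1=1(const) G2=G1=1 G3=(1+1>=2)=1 -> 1111
Step 3: G0=G3|G1=1|1=1 G1=1(const) G2=G1=1 G3=(1+1>=2)=1 -> 1111
State from step 3 equals state from step 2 -> cycle length 1

Answer: 1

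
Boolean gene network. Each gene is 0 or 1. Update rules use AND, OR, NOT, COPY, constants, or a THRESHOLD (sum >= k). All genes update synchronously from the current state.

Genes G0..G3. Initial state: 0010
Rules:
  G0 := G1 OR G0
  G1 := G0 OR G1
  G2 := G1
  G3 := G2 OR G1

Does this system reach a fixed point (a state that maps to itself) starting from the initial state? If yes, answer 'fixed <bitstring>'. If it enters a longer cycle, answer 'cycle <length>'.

Answer: fixed 0000

Derivation:
Step 0: 0010
Step 1: G0=G1|G0=0|0=0 G1=G0|G1=0|0=0 G2=G1=0 G3=G2|G1=1|0=1 -> 0001
Step 2: G0=G1|G0=0|0=0 G1=G0|G1=0|0=0 G2=G1=0 G3=G2|G1=0|0=0 -> 0000
Step 3: G0=G1|G0=0|0=0 G1=G0|G1=0|0=0 G2=G1=0 G3=G2|G1=0|0=0 -> 0000
Fixed point reached at step 2: 0000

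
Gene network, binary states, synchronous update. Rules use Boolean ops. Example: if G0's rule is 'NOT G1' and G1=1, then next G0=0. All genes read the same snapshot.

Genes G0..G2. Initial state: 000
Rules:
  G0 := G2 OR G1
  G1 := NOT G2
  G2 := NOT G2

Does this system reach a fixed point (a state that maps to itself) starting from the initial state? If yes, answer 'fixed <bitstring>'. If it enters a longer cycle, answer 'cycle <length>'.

Answer: cycle 2

Derivation:
Step 0: 000
Step 1: G0=G2|G1=0|0=0 G1=NOT G2=NOT 0=1 G2=NOT G2=NOT 0=1 -> 011
Step 2: G0=G2|G1=1|1=1 G1=NOT G2=NOT 1=0 G2=NOT G2=NOT 1=0 -> 100
Step 3: G0=G2|G1=0|0=0 G1=NOT G2=NOT 0=1 G2=NOT G2=NOT 0=1 -> 011
Cycle of length 2 starting at step 1 -> no fixed point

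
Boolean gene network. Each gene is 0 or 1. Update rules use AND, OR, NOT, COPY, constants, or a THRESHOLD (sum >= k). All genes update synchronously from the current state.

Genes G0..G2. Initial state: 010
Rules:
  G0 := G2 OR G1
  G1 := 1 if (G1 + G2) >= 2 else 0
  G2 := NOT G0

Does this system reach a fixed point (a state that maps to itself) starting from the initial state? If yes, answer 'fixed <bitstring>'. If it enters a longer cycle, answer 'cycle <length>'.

Step 0: 010
Step 1: G0=G2|G1=0|1=1 G1=(1+0>=2)=0 G2=NOT G0=NOT 0=1 -> 101
Step 2: G0=G2|G1=1|0=1 G1=(0+1>=2)=0 G2=NOT G0=NOT 1=0 -> 100
Step 3: G0=G2|G1=0|0=0 G1=(0+0>=2)=0 G2=NOT G0=NOT 1=0 -> 000
Step 4: G0=G2|G1=0|0=0 G1=(0+0>=2)=0 G2=NOT G0=NOT 0=1 -> 001
Step 5: G0=G2|G1=1|0=1 G1=(0+1>=2)=0 G2=NOT G0=NOT 0=1 -> 101
Cycle of length 4 starting at step 1 -> no fixed point

Answer: cycle 4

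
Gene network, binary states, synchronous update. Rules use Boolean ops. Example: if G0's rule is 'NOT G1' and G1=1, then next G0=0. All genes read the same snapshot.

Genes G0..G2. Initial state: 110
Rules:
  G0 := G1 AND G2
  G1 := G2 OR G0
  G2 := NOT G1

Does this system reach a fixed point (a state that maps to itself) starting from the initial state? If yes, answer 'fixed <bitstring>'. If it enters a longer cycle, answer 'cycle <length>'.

Step 0: 110
Step 1: G0=G1&G2=1&0=0 G1=G2|G0=0|1=1 G2=NOT G1=NOT 1=0 -> 010
Step 2: G0=G1&G2=1&0=0 G1=G2|G0=0|0=0 G2=NOT G1=NOT 1=0 -> 000
Step 3: G0=G1&G2=0&0=0 G1=G2|G0=0|0=0 G2=NOT G1=NOT 0=1 -> 001
Step 4: G0=G1&G2=0&1=0 G1=G2|G0=1|0=1 G2=NOT G1=NOT 0=1 -> 011
Step 5: G0=G1&G2=1&1=1 G1=G2|G0=1|0=1 G2=NOT G1=NOT 1=0 -> 110
Cycle of length 5 starting at step 0 -> no fixed point

Answer: cycle 5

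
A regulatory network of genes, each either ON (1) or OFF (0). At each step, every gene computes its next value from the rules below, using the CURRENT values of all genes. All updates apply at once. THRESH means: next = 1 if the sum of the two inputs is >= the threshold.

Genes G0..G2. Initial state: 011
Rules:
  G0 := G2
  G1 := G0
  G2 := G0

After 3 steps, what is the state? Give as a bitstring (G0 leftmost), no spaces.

Step 1: G0=G2=1 G1=G0=0 G2=G0=0 -> 100
Step 2: G0=G2=0 G1=G0=1 G2=G0=1 -> 011
Step 3: G0=G2=1 G1=G0=0 G2=G0=0 -> 100

100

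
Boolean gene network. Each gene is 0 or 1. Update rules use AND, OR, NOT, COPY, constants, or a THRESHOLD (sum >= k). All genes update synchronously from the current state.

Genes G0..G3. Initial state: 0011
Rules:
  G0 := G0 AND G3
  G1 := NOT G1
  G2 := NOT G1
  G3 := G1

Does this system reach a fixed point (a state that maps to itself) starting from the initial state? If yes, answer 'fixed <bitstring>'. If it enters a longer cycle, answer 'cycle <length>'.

Answer: cycle 2

Derivation:
Step 0: 0011
Step 1: G0=G0&G3=0&1=0 G1=NOT G1=NOT 0=1 G2=NOT G1=NOT 0=1 G3=G1=0 -> 0110
Step 2: G0=G0&G3=0&0=0 G1=NOT G1=NOT 1=0 G2=NOT G1=NOT 1=0 G3=G1=1 -> 0001
Step 3: G0=G0&G3=0&1=0 G1=NOT G1=NOT 0=1 G2=NOT G1=NOT 0=1 G3=G1=0 -> 0110
Cycle of length 2 starting at step 1 -> no fixed point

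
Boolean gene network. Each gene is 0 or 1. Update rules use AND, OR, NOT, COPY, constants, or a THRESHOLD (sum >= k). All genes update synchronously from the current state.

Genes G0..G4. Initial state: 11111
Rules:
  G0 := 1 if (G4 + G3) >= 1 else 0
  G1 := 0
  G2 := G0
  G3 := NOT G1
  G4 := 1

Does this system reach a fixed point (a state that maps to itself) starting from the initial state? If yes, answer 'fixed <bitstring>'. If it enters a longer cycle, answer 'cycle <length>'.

Answer: fixed 10111

Derivation:
Step 0: 11111
Step 1: G0=(1+1>=1)=1 G1=0(const) G2=G0=1 G3=NOT G1=NOT 1=0 G4=1(const) -> 10101
Step 2: G0=(1+0>=1)=1 G1=0(const) G2=G0=1 G3=NOT G1=NOT 0=1 G4=1(const) -> 10111
Step 3: G0=(1+1>=1)=1 G1=0(const) G2=G0=1 G3=NOT G1=NOT 0=1 G4=1(const) -> 10111
Fixed point reached at step 2: 10111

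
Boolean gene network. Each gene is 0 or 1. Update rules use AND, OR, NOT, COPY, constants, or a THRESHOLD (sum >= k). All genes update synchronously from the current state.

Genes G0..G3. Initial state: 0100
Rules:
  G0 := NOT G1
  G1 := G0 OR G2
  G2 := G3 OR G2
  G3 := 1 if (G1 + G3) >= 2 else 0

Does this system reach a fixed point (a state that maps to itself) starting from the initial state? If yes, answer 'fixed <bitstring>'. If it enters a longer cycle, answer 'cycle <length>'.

Answer: cycle 4

Derivation:
Step 0: 0100
Step 1: G0=NOT G1=NOT 1=0 G1=G0|G2=0|0=0 G2=G3|G2=0|0=0 G3=(1+0>=2)=0 -> 0000
Step 2: G0=NOT G1=NOT 0=1 G1=G0|G2=0|0=0 G2=G3|G2=0|0=0 G3=(0+0>=2)=0 -> 1000
Step 3: G0=NOT G1=NOT 0=1 G1=G0|G2=1|0=1 G2=G3|G2=0|0=0 G3=(0+0>=2)=0 -> 1100
Step 4: G0=NOT G1=NOT 1=0 G1=G0|G2=1|0=1 G2=G3|G2=0|0=0 G3=(1+0>=2)=0 -> 0100
Cycle of length 4 starting at step 0 -> no fixed point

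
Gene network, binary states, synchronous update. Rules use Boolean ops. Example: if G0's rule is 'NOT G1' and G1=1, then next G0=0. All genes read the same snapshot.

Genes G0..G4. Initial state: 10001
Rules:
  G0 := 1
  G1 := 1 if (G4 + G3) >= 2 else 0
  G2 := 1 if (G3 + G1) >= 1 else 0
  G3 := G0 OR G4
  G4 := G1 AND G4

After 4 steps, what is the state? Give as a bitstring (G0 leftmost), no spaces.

Step 1: G0=1(const) G1=(1+0>=2)=0 G2=(0+0>=1)=0 G3=G0|G4=1|1=1 G4=G1&G4=0&1=0 -> 10010
Step 2: G0=1(const) G1=(0+1>=2)=0 G2=(1+0>=1)=1 G3=G0|G4=1|0=1 G4=G1&G4=0&0=0 -> 10110
Step 3: G0=1(const) G1=(0+1>=2)=0 G2=(1+0>=1)=1 G3=G0|G4=1|0=1 G4=G1&G4=0&0=0 -> 10110
Step 4: G0=1(const) G1=(0+1>=2)=0 G2=(1+0>=1)=1 G3=G0|G4=1|0=1 G4=G1&G4=0&0=0 -> 10110

10110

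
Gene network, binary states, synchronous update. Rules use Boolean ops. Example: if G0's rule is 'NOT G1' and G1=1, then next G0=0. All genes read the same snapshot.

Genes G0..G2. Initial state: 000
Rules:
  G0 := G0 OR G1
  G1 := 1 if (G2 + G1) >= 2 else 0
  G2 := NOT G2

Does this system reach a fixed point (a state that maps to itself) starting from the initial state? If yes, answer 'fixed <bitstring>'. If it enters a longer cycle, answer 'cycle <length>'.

Answer: cycle 2

Derivation:
Step 0: 000
Step 1: G0=G0|G1=0|0=0 G1=(0+0>=2)=0 G2=NOT G2=NOT 0=1 -> 001
Step 2: G0=G0|G1=0|0=0 G1=(1+0>=2)=0 G2=NOT G2=NOT 1=0 -> 000
Cycle of length 2 starting at step 0 -> no fixed point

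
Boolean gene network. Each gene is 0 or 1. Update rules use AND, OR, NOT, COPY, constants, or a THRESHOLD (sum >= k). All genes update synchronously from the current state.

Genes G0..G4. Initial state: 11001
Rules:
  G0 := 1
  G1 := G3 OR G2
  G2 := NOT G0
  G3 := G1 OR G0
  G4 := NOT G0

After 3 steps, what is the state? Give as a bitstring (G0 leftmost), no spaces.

Step 1: G0=1(const) G1=G3|G2=0|0=0 G2=NOT G0=NOT 1=0 G3=G1|G0=1|1=1 G4=NOT G0=NOT 1=0 -> 10010
Step 2: G0=1(const) G1=G3|G2=1|0=1 G2=NOT G0=NOT 1=0 G3=G1|G0=0|1=1 G4=NOT G0=NOT 1=0 -> 11010
Step 3: G0=1(const) G1=G3|G2=1|0=1 G2=NOT G0=NOT 1=0 G3=G1|G0=1|1=1 G4=NOT G0=NOT 1=0 -> 11010

11010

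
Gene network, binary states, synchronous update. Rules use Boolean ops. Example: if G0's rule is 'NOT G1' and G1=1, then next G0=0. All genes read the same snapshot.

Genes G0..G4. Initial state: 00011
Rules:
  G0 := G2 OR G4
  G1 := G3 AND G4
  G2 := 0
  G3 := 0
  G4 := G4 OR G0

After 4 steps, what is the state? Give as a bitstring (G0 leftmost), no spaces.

Step 1: G0=G2|G4=0|1=1 G1=G3&G4=1&1=1 G2=0(const) G3=0(const) G4=G4|G0=1|0=1 -> 11001
Step 2: G0=G2|G4=0|1=1 G1=G3&G4=0&1=0 G2=0(const) G3=0(const) G4=G4|G0=1|1=1 -> 10001
Step 3: G0=G2|G4=0|1=1 G1=G3&G4=0&1=0 G2=0(const) G3=0(const) G4=G4|G0=1|1=1 -> 10001
Step 4: G0=G2|G4=0|1=1 G1=G3&G4=0&1=0 G2=0(const) G3=0(const) G4=G4|G0=1|1=1 -> 10001

10001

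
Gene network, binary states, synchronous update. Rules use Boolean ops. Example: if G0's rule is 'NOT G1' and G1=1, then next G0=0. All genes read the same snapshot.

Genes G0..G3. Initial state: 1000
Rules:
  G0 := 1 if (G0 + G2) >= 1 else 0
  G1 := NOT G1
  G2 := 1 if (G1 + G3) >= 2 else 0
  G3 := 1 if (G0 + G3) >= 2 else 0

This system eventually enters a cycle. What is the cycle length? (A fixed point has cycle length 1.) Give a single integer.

Answer: 2

Derivation:
Step 0: 1000
Step 1: G0=(1+0>=1)=1 G1=NOT G1=NOT 0=1 G2=(0+0>=2)=0 G3=(1+0>=2)=0 -> 1100
Step 2: G0=(1+0>=1)=1 G1=NOT G1=NOT 1=0 G2=(1+0>=2)=0 G3=(1+0>=2)=0 -> 1000
State from step 2 equals state from step 0 -> cycle length 2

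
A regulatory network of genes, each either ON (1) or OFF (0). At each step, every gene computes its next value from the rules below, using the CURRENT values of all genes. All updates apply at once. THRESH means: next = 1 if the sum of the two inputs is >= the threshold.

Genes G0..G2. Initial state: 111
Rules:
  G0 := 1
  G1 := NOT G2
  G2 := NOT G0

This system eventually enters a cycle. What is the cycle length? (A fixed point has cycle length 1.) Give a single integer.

Answer: 1

Derivation:
Step 0: 111
Step 1: G0=1(const) G1=NOT G2=NOT 1=0 G2=NOT G0=NOT 1=0 -> 100
Step 2: G0=1(const) G1=NOT G2=NOT 0=1 G2=NOT G0=NOT 1=0 -> 110
Step 3: G0=1(const) G1=NOT G2=NOT 0=1 G2=NOT G0=NOT 1=0 -> 110
State from step 3 equals state from step 2 -> cycle length 1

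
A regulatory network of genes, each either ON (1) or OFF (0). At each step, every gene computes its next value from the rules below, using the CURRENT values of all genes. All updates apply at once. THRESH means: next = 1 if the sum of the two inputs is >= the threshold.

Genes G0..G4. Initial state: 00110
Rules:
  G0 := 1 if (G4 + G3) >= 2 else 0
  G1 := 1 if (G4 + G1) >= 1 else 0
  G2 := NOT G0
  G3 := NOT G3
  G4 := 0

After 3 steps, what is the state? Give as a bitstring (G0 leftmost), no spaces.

Step 1: G0=(0+1>=2)=0 G1=(0+0>=1)=0 G2=NOT G0=NOT 0=1 G3=NOT G3=NOT 1=0 G4=0(const) -> 00100
Step 2: G0=(0+0>=2)=0 G1=(0+0>=1)=0 G2=NOT G0=NOT 0=1 G3=NOT G3=NOT 0=1 G4=0(const) -> 00110
Step 3: G0=(0+1>=2)=0 G1=(0+0>=1)=0 G2=NOT G0=NOT 0=1 G3=NOT G3=NOT 1=0 G4=0(const) -> 00100

00100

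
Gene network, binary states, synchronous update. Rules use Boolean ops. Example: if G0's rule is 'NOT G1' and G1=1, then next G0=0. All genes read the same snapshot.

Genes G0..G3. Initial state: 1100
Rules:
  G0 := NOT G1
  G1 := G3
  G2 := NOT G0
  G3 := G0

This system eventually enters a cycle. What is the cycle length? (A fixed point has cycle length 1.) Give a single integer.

Answer: 2

Derivation:
Step 0: 1100
Step 1: G0=NOT G1=NOT 1=0 G1=G3=0 G2=NOT G0=NOT 1=0 G3=G0=1 -> 0001
Step 2: G0=NOT G1=NOT 0=1 G1=G3=1 G2=NOT G0=NOT 0=1 G3=G0=0 -> 1110
Step 3: G0=NOT G1=NOT 1=0 G1=G3=0 G2=NOT G0=NOT 1=0 G3=G0=1 -> 0001
State from step 3 equals state from step 1 -> cycle length 2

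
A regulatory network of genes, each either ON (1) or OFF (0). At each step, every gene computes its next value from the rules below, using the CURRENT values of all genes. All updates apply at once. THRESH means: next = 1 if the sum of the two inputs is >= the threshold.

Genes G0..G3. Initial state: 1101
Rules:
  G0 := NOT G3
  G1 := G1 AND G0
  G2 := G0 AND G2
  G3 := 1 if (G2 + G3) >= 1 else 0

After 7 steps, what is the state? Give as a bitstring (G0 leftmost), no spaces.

Step 1: G0=NOT G3=NOT 1=0 G1=G1&G0=1&1=1 G2=G0&G2=1&0=0 G3=(0+1>=1)=1 -> 0101
Step 2: G0=NOT G3=NOT 1=0 G1=G1&G0=1&0=0 G2=G0&G2=0&0=0 G3=(0+1>=1)=1 -> 0001
Step 3: G0=NOT G3=NOT 1=0 G1=G1&G0=0&0=0 G2=G0&G2=0&0=0 G3=(0+1>=1)=1 -> 0001
Step 4: G0=NOT G3=NOT 1=0 G1=G1&G0=0&0=0 G2=G0&G2=0&0=0 G3=(0+1>=1)=1 -> 0001
Step 5: G0=NOT G3=NOT 1=0 G1=G1&G0=0&0=0 G2=G0&G2=0&0=0 G3=(0+1>=1)=1 -> 0001
Step 6: G0=NOT G3=NOT 1=0 G1=G1&G0=0&0=0 G2=G0&G2=0&0=0 G3=(0+1>=1)=1 -> 0001
Step 7: G0=NOT G3=NOT 1=0 G1=G1&G0=0&0=0 G2=G0&G2=0&0=0 G3=(0+1>=1)=1 -> 0001

0001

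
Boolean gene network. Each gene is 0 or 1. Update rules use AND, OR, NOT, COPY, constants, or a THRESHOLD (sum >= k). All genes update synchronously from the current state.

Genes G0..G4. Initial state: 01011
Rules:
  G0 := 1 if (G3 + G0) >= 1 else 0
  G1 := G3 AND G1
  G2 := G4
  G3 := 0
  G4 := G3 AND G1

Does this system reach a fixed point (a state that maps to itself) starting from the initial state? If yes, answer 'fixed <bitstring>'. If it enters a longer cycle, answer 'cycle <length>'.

Answer: fixed 10000

Derivation:
Step 0: 01011
Step 1: G0=(1+0>=1)=1 G1=G3&G1=1&1=1 G2=G4=1 G3=0(const) G4=G3&G1=1&1=1 -> 11101
Step 2: G0=(0+1>=1)=1 G1=G3&G1=0&1=0 G2=G4=1 G3=0(const) G4=G3&G1=0&1=0 -> 10100
Step 3: G0=(0+1>=1)=1 G1=G3&G1=0&0=0 G2=G4=0 G3=0(const) G4=G3&G1=0&0=0 -> 10000
Step 4: G0=(0+1>=1)=1 G1=G3&G1=0&0=0 G2=G4=0 G3=0(const) G4=G3&G1=0&0=0 -> 10000
Fixed point reached at step 3: 10000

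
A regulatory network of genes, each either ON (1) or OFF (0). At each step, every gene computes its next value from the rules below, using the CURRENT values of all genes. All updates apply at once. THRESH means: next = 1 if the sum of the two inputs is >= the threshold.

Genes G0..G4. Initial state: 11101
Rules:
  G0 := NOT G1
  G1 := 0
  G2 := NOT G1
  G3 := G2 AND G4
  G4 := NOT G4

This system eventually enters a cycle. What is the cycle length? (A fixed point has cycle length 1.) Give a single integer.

Answer: 2

Derivation:
Step 0: 11101
Step 1: G0=NOT G1=NOT 1=0 G1=0(const) G2=NOT G1=NOT 1=0 G3=G2&G4=1&1=1 G4=NOT G4=NOT 1=0 -> 00010
Step 2: G0=NOT G1=NOT 0=1 G1=0(const) G2=NOT G1=NOT 0=1 G3=G2&G4=0&0=0 G4=NOT G4=NOT 0=1 -> 10101
Step 3: G0=NOT G1=NOT 0=1 G1=0(const) G2=NOT G1=NOT 0=1 G3=G2&G4=1&1=1 G4=NOT G4=NOT 1=0 -> 10110
Step 4: G0=NOT G1=NOT 0=1 G1=0(const) G2=NOT G1=NOT 0=1 G3=G2&G4=1&0=0 G4=NOT G4=NOT 0=1 -> 10101
State from step 4 equals state from step 2 -> cycle length 2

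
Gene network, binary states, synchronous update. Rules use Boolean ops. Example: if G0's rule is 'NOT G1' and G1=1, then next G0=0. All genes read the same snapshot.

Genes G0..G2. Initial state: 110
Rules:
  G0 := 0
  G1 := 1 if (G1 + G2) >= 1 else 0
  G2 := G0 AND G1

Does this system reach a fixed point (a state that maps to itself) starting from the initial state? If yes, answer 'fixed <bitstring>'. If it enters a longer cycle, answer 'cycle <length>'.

Answer: fixed 010

Derivation:
Step 0: 110
Step 1: G0=0(const) G1=(1+0>=1)=1 G2=G0&G1=1&1=1 -> 011
Step 2: G0=0(const) G1=(1+1>=1)=1 G2=G0&G1=0&1=0 -> 010
Step 3: G0=0(const) G1=(1+0>=1)=1 G2=G0&G1=0&1=0 -> 010
Fixed point reached at step 2: 010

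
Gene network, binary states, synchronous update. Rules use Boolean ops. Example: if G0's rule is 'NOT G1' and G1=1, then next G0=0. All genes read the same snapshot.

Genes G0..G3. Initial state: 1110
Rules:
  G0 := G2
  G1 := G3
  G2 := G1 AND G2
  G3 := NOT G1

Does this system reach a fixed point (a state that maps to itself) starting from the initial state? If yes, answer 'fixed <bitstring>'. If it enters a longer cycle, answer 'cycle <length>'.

Answer: cycle 4

Derivation:
Step 0: 1110
Step 1: G0=G2=1 G1=G3=0 G2=G1&G2=1&1=1 G3=NOT G1=NOT 1=0 -> 1010
Step 2: G0=G2=1 G1=G3=0 G2=G1&G2=0&1=0 G3=NOT G1=NOT 0=1 -> 1001
Step 3: G0=G2=0 G1=G3=1 G2=G1&G2=0&0=0 G3=NOT G1=NOT 0=1 -> 0101
Step 4: G0=G2=0 G1=G3=1 G2=G1&G2=1&0=0 G3=NOT G1=NOT 1=0 -> 0100
Step 5: G0=G2=0 G1=G3=0 G2=G1&G2=1&0=0 G3=NOT G1=NOT 1=0 -> 0000
Step 6: G0=G2=0 G1=G3=0 G2=G1&G2=0&0=0 G3=NOT G1=NOT 0=1 -> 0001
Step 7: G0=G2=0 G1=G3=1 G2=G1&G2=0&0=0 G3=NOT G1=NOT 0=1 -> 0101
Cycle of length 4 starting at step 3 -> no fixed point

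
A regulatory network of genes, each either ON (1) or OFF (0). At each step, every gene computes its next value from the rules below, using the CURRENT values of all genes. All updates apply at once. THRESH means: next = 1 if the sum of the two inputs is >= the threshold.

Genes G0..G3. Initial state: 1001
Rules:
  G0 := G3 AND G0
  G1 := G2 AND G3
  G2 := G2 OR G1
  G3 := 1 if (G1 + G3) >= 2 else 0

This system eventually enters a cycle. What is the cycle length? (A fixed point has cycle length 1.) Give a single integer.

Step 0: 1001
Step 1: G0=G3&G0=1&1=1 G1=G2&G3=0&1=0 G2=G2|G1=0|0=0 G3=(0+1>=2)=0 -> 1000
Step 2: G0=G3&G0=0&1=0 G1=G2&G3=0&0=0 G2=G2|G1=0|0=0 G3=(0+0>=2)=0 -> 0000
Step 3: G0=G3&G0=0&0=0 G1=G2&G3=0&0=0 G2=G2|G1=0|0=0 G3=(0+0>=2)=0 -> 0000
State from step 3 equals state from step 2 -> cycle length 1

Answer: 1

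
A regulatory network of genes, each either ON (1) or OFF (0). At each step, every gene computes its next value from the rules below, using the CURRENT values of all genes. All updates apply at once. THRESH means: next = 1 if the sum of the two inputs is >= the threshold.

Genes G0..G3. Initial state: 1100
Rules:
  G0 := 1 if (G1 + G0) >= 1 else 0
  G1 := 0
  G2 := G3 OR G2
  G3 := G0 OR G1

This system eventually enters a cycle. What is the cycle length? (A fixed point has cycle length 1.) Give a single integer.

Answer: 1

Derivation:
Step 0: 1100
Step 1: G0=(1+1>=1)=1 G1=0(const) G2=G3|G2=0|0=0 G3=G0|G1=1|1=1 -> 1001
Step 2: G0=(0+1>=1)=1 G1=0(const) G2=G3|G2=1|0=1 G3=G0|G1=1|0=1 -> 1011
Step 3: G0=(0+1>=1)=1 G1=0(const) G2=G3|G2=1|1=1 G3=G0|G1=1|0=1 -> 1011
State from step 3 equals state from step 2 -> cycle length 1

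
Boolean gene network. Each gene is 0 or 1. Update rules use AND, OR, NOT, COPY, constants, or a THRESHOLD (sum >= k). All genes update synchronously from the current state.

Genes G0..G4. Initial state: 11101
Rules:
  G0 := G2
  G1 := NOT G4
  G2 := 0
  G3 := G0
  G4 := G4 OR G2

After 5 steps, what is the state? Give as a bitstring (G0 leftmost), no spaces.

Step 1: G0=G2=1 G1=NOT G4=NOT 1=0 G2=0(const) G3=G0=1 G4=G4|G2=1|1=1 -> 10011
Step 2: G0=G2=0 G1=NOT G4=NOT 1=0 G2=0(const) G3=G0=1 G4=G4|G2=1|0=1 -> 00011
Step 3: G0=G2=0 G1=NOT G4=NOT 1=0 G2=0(const) G3=G0=0 G4=G4|G2=1|0=1 -> 00001
Step 4: G0=G2=0 G1=NOT G4=NOT 1=0 G2=0(const) G3=G0=0 G4=G4|G2=1|0=1 -> 00001
Step 5: G0=G2=0 G1=NOT G4=NOT 1=0 G2=0(const) G3=G0=0 G4=G4|G2=1|0=1 -> 00001

00001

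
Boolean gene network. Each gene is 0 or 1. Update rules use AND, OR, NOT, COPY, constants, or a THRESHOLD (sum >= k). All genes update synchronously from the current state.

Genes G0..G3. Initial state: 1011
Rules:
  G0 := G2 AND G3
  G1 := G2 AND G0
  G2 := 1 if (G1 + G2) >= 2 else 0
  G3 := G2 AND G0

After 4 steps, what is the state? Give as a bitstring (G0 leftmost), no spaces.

Step 1: G0=G2&G3=1&1=1 G1=G2&G0=1&1=1 G2=(0+1>=2)=0 G3=G2&G0=1&1=1 -> 1101
Step 2: G0=G2&G3=0&1=0 G1=G2&G0=0&1=0 G2=(1+0>=2)=0 G3=G2&G0=0&1=0 -> 0000
Step 3: G0=G2&G3=0&0=0 G1=G2&G0=0&0=0 G2=(0+0>=2)=0 G3=G2&G0=0&0=0 -> 0000
Step 4: G0=G2&G3=0&0=0 G1=G2&G0=0&0=0 G2=(0+0>=2)=0 G3=G2&G0=0&0=0 -> 0000

0000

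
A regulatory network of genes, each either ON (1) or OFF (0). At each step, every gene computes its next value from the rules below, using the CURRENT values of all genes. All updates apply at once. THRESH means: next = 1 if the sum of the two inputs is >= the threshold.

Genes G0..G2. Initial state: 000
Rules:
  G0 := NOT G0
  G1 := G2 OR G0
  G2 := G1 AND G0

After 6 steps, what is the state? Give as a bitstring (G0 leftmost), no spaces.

Step 1: G0=NOT G0=NOT 0=1 G1=G2|G0=0|0=0 G2=G1&G0=0&0=0 -> 100
Step 2: G0=NOT G0=NOT 1=0 G1=G2|G0=0|1=1 G2=G1&G0=0&1=0 -> 010
Step 3: G0=NOT G0=NOT 0=1 G1=G2|G0=0|0=0 G2=G1&G0=1&0=0 -> 100
Step 4: G0=NOT G0=NOT 1=0 G1=G2|G0=0|1=1 G2=G1&G0=0&1=0 -> 010
Step 5: G0=NOT G0=NOT 0=1 G1=G2|G0=0|0=0 G2=G1&G0=1&0=0 -> 100
Step 6: G0=NOT G0=NOT 1=0 G1=G2|G0=0|1=1 G2=G1&G0=0&1=0 -> 010

010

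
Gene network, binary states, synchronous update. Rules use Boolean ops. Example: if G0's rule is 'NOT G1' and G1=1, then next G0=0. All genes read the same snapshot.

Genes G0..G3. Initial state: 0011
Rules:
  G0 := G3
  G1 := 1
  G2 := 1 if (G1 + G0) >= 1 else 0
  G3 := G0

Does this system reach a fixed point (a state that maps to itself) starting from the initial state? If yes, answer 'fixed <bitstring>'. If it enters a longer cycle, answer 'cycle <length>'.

Step 0: 0011
Step 1: G0=G3=1 G1=1(const) G2=(0+0>=1)=0 G3=G0=0 -> 1100
Step 2: G0=G3=0 G1=1(const) G2=(1+1>=1)=1 G3=G0=1 -> 0111
Step 3: G0=G3=1 G1=1(const) G2=(1+0>=1)=1 G3=G0=0 -> 1110
Step 4: G0=G3=0 G1=1(const) G2=(1+1>=1)=1 G3=G0=1 -> 0111
Cycle of length 2 starting at step 2 -> no fixed point

Answer: cycle 2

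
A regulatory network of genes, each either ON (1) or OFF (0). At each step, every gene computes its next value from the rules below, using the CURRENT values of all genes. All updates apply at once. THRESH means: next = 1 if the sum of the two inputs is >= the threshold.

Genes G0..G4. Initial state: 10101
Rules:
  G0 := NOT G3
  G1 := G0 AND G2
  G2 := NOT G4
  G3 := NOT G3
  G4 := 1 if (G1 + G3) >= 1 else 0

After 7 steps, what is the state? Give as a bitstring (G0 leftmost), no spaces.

Step 1: G0=NOT G3=NOT 0=1 G1=G0&G2=1&1=1 G2=NOT G4=NOT 1=0 G3=NOT G3=NOT 0=1 G4=(0+0>=1)=0 -> 11010
Step 2: G0=NOT G3=NOT 1=0 G1=G0&G2=1&0=0 G2=NOT G4=NOT 0=1 G3=NOT G3=NOT 1=0 G4=(1+1>=1)=1 -> 00101
Step 3: G0=NOT G3=NOT 0=1 G1=G0&G2=0&1=0 G2=NOT G4=NOT 1=0 G3=NOT G3=NOT 0=1 G4=(0+0>=1)=0 -> 10010
Step 4: G0=NOT G3=NOT 1=0 G1=G0&G2=1&0=0 G2=NOT G4=NOT 0=1 G3=NOT G3=NOT 1=0 G4=(0+1>=1)=1 -> 00101
Step 5: G0=NOT G3=NOT 0=1 G1=G0&G2=0&1=0 G2=NOT G4=NOT 1=0 G3=NOT G3=NOT 0=1 G4=(0+0>=1)=0 -> 10010
Step 6: G0=NOT G3=NOT 1=0 G1=G0&G2=1&0=0 G2=NOT G4=NOT 0=1 G3=NOT G3=NOT 1=0 G4=(0+1>=1)=1 -> 00101
Step 7: G0=NOT G3=NOT 0=1 G1=G0&G2=0&1=0 G2=NOT G4=NOT 1=0 G3=NOT G3=NOT 0=1 G4=(0+0>=1)=0 -> 10010

10010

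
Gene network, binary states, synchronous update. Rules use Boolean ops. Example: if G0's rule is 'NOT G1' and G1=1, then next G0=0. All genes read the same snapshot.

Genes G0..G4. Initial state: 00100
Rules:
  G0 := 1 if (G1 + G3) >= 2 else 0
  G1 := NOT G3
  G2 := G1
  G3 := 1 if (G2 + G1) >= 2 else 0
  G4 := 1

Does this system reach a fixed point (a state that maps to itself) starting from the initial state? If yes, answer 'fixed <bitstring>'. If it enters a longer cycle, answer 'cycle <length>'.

Answer: cycle 5

Derivation:
Step 0: 00100
Step 1: G0=(0+0>=2)=0 G1=NOT G3=NOT 0=1 G2=G1=0 G3=(1+0>=2)=0 G4=1(const) -> 01001
Step 2: G0=(1+0>=2)=0 G1=NOT G3=NOT 0=1 G2=G1=1 G3=(0+1>=2)=0 G4=1(const) -> 01101
Step 3: G0=(1+0>=2)=0 G1=NOT G3=NOT 0=1 G2=G1=1 G3=(1+1>=2)=1 G4=1(const) -> 01111
Step 4: G0=(1+1>=2)=1 G1=NOT G3=NOT 1=0 G2=G1=1 G3=(1+1>=2)=1 G4=1(const) -> 10111
Step 5: G0=(0+1>=2)=0 G1=NOT G3=NOT 1=0 G2=G1=0 G3=(1+0>=2)=0 G4=1(const) -> 00001
Step 6: G0=(0+0>=2)=0 G1=NOT G3=NOT 0=1 G2=G1=0 G3=(0+0>=2)=0 G4=1(const) -> 01001
Cycle of length 5 starting at step 1 -> no fixed point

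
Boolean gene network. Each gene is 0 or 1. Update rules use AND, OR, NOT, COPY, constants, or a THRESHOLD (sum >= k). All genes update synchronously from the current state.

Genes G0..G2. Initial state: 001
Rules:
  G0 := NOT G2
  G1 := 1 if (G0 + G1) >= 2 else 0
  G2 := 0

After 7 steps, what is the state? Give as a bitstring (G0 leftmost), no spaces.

Step 1: G0=NOT G2=NOT 1=0 G1=(0+0>=2)=0 G2=0(const) -> 000
Step 2: G0=NOT G2=NOT 0=1 G1=(0+0>=2)=0 G2=0(const) -> 100
Step 3: G0=NOT G2=NOT 0=1 G1=(1+0>=2)=0 G2=0(const) -> 100
Step 4: G0=NOT G2=NOT 0=1 G1=(1+0>=2)=0 G2=0(const) -> 100
Step 5: G0=NOT G2=NOT 0=1 G1=(1+0>=2)=0 G2=0(const) -> 100
Step 6: G0=NOT G2=NOT 0=1 G1=(1+0>=2)=0 G2=0(const) -> 100
Step 7: G0=NOT G2=NOT 0=1 G1=(1+0>=2)=0 G2=0(const) -> 100

100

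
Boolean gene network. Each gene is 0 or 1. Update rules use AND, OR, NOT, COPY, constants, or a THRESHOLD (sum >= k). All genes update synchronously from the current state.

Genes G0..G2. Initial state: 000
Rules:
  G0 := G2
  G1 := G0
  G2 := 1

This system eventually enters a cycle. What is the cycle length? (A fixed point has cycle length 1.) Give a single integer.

Step 0: 000
Step 1: G0=G2=0 G1=G0=0 G2=1(const) -> 001
Step 2: G0=G2=1 G1=G0=0 G2=1(const) -> 101
Step 3: G0=G2=1 G1=G0=1 G2=1(const) -> 111
Step 4: G0=G2=1 G1=G0=1 G2=1(const) -> 111
State from step 4 equals state from step 3 -> cycle length 1

Answer: 1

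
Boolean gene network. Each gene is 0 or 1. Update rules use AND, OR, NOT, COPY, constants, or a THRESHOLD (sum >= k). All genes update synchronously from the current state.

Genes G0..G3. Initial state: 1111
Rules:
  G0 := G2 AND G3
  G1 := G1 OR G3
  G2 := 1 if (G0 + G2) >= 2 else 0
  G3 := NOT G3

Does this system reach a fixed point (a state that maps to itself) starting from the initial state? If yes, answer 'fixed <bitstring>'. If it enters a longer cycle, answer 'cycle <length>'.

Step 0: 1111
Step 1: G0=G2&G3=1&1=1 G1=G1|G3=1|1=1 G2=(1+1>=2)=1 G3=NOT G3=NOT 1=0 -> 1110
Step 2: G0=G2&G3=1&0=0 G1=G1|G3=1|0=1 G2=(1+1>=2)=1 G3=NOT G3=NOT 0=1 -> 0111
Step 3: G0=G2&G3=1&1=1 G1=G1|G3=1|1=1 G2=(0+1>=2)=0 G3=NOT G3=NOT 1=0 -> 1100
Step 4: G0=G2&G3=0&0=0 G1=G1|G3=1|0=1 G2=(1+0>=2)=0 G3=NOT G3=NOT 0=1 -> 0101
Step 5: G0=G2&G3=0&1=0 G1=G1|G3=1|1=1 G2=(0+0>=2)=0 G3=NOT G3=NOT 1=0 -> 0100
Step 6: G0=G2&G3=0&0=0 G1=G1|G3=1|0=1 G2=(0+0>=2)=0 G3=NOT G3=NOT 0=1 -> 0101
Cycle of length 2 starting at step 4 -> no fixed point

Answer: cycle 2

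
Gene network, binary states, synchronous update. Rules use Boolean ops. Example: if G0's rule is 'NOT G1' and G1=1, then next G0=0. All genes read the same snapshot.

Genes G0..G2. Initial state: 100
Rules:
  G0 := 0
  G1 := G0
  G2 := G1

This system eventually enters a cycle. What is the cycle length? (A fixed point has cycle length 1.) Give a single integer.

Answer: 1

Derivation:
Step 0: 100
Step 1: G0=0(const) G1=G0=1 G2=G1=0 -> 010
Step 2: G0=0(const) G1=G0=0 G2=G1=1 -> 001
Step 3: G0=0(const) G1=G0=0 G2=G1=0 -> 000
Step 4: G0=0(const) G1=G0=0 G2=G1=0 -> 000
State from step 4 equals state from step 3 -> cycle length 1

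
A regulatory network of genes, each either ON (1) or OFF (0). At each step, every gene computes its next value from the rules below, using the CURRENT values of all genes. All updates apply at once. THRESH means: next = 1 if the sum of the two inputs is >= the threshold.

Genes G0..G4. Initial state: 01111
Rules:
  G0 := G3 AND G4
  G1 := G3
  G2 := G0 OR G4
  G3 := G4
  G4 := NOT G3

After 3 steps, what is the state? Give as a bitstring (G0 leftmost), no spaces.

Step 1: G0=G3&G4=1&1=1 G1=G3=1 G2=G0|G4=0|1=1 G3=G4=1 G4=NOT G3=NOT 1=0 -> 11110
Step 2: G0=G3&G4=1&0=0 G1=G3=1 G2=G0|G4=1|0=1 G3=G4=0 G4=NOT G3=NOT 1=0 -> 01100
Step 3: G0=G3&G4=0&0=0 G1=G3=0 G2=G0|G4=0|0=0 G3=G4=0 G4=NOT G3=NOT 0=1 -> 00001

00001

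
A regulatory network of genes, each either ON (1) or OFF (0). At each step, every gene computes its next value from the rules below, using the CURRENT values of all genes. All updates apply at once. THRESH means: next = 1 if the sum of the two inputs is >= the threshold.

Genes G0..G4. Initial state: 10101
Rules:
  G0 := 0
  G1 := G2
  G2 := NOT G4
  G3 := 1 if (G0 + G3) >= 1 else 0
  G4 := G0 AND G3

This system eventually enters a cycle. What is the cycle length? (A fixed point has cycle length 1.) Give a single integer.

Step 0: 10101
Step 1: G0=0(const) G1=G2=1 G2=NOT G4=NOT 1=0 G3=(1+0>=1)=1 G4=G0&G3=1&0=0 -> 01010
Step 2: G0=0(const) G1=G2=0 G2=NOT G4=NOT 0=1 G3=(0+1>=1)=1 G4=G0&G3=0&1=0 -> 00110
Step 3: G0=0(const) G1=G2=1 G2=NOT G4=NOT 0=1 G3=(0+1>=1)=1 G4=G0&G3=0&1=0 -> 01110
Step 4: G0=0(const) G1=G2=1 G2=NOT G4=NOT 0=1 G3=(0+1>=1)=1 G4=G0&G3=0&1=0 -> 01110
State from step 4 equals state from step 3 -> cycle length 1

Answer: 1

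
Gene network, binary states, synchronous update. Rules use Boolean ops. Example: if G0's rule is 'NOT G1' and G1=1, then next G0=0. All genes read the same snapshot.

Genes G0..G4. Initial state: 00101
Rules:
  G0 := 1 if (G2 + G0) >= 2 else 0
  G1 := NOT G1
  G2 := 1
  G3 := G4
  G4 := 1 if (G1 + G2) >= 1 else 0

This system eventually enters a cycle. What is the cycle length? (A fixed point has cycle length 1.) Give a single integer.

Answer: 2

Derivation:
Step 0: 00101
Step 1: G0=(1+0>=2)=0 G1=NOT G1=NOT 0=1 G2=1(const) G3=G4=1 G4=(0+1>=1)=1 -> 01111
Step 2: G0=(1+0>=2)=0 G1=NOT G1=NOT 1=0 G2=1(const) G3=G4=1 G4=(1+1>=1)=1 -> 00111
Step 3: G0=(1+0>=2)=0 G1=NOT G1=NOT 0=1 G2=1(const) G3=G4=1 G4=(0+1>=1)=1 -> 01111
State from step 3 equals state from step 1 -> cycle length 2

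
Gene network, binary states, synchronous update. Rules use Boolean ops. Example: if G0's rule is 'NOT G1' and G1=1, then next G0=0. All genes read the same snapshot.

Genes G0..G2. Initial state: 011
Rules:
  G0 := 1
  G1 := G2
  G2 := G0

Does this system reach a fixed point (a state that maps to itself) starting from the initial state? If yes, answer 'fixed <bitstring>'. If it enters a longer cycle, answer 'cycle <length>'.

Step 0: 011
Step 1: G0=1(const) G1=G2=1 G2=G0=0 -> 110
Step 2: G0=1(const) G1=G2=0 G2=G0=1 -> 101
Step 3: G0=1(const) G1=G2=1 G2=G0=1 -> 111
Step 4: G0=1(const) G1=G2=1 G2=G0=1 -> 111
Fixed point reached at step 3: 111

Answer: fixed 111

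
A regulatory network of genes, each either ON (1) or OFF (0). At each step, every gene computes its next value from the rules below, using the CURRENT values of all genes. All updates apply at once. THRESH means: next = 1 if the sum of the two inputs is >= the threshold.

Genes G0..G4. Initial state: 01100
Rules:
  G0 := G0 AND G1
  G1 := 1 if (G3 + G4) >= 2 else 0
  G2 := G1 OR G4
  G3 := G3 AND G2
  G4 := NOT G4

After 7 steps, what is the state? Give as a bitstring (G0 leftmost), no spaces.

Step 1: G0=G0&G1=0&1=0 G1=(0+0>=2)=0 G2=G1|G4=1|0=1 G3=G3&G2=0&1=0 G4=NOT G4=NOT 0=1 -> 00101
Step 2: G0=G0&G1=0&0=0 G1=(0+1>=2)=0 G2=G1|G4=0|1=1 G3=G3&G2=0&1=0 G4=NOT G4=NOT 1=0 -> 00100
Step 3: G0=G0&G1=0&0=0 G1=(0+0>=2)=0 G2=G1|G4=0|0=0 G3=G3&G2=0&1=0 G4=NOT G4=NOT 0=1 -> 00001
Step 4: G0=G0&G1=0&0=0 G1=(0+1>=2)=0 G2=G1|G4=0|1=1 G3=G3&G2=0&0=0 G4=NOT G4=NOT 1=0 -> 00100
Step 5: G0=G0&G1=0&0=0 G1=(0+0>=2)=0 G2=G1|G4=0|0=0 G3=G3&G2=0&1=0 G4=NOT G4=NOT 0=1 -> 00001
Step 6: G0=G0&G1=0&0=0 G1=(0+1>=2)=0 G2=G1|G4=0|1=1 G3=G3&G2=0&0=0 G4=NOT G4=NOT 1=0 -> 00100
Step 7: G0=G0&G1=0&0=0 G1=(0+0>=2)=0 G2=G1|G4=0|0=0 G3=G3&G2=0&1=0 G4=NOT G4=NOT 0=1 -> 00001

00001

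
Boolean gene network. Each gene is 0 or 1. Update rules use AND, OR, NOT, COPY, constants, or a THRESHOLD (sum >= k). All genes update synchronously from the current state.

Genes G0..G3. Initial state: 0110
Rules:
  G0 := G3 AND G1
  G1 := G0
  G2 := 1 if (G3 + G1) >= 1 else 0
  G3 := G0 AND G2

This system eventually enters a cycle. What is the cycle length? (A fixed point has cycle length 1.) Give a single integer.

Step 0: 0110
Step 1: G0=G3&G1=0&1=0 G1=G0=0 G2=(0+1>=1)=1 G3=G0&G2=0&1=0 -> 0010
Step 2: G0=G3&G1=0&0=0 G1=G0=0 G2=(0+0>=1)=0 G3=G0&G2=0&1=0 -> 0000
Step 3: G0=G3&G1=0&0=0 G1=G0=0 G2=(0+0>=1)=0 G3=G0&G2=0&0=0 -> 0000
State from step 3 equals state from step 2 -> cycle length 1

Answer: 1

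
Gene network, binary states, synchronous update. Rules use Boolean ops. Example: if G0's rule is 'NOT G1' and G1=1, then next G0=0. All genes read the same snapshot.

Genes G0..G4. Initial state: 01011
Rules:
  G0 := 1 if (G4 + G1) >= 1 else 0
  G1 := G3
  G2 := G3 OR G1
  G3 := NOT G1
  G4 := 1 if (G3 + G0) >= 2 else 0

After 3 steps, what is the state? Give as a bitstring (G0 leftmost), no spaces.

Step 1: G0=(1+1>=1)=1 G1=G3=1 G2=G3|G1=1|1=1 G3=NOT G1=NOT 1=0 G4=(1+0>=2)=0 -> 11100
Step 2: G0=(0+1>=1)=1 G1=G3=0 G2=G3|G1=0|1=1 G3=NOT G1=NOT 1=0 G4=(0+1>=2)=0 -> 10100
Step 3: G0=(0+0>=1)=0 G1=G3=0 G2=G3|G1=0|0=0 G3=NOT G1=NOT 0=1 G4=(0+1>=2)=0 -> 00010

00010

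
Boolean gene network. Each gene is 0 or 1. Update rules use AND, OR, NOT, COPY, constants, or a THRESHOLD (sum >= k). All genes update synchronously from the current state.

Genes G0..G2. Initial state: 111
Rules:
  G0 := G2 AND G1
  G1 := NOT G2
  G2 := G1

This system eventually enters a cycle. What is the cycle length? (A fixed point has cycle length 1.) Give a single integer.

Step 0: 111
Step 1: G0=G2&G1=1&1=1 G1=NOT G2=NOT 1=0 G2=G1=1 -> 101
Step 2: G0=G2&G1=1&0=0 G1=NOT G2=NOT 1=0 G2=G1=0 -> 000
Step 3: G0=G2&G1=0&0=0 G1=NOT G2=NOT 0=1 G2=G1=0 -> 010
Step 4: G0=G2&G1=0&1=0 G1=NOT G2=NOT 0=1 G2=G1=1 -> 011
Step 5: G0=G2&G1=1&1=1 G1=NOT G2=NOT 1=0 G2=G1=1 -> 101
State from step 5 equals state from step 1 -> cycle length 4

Answer: 4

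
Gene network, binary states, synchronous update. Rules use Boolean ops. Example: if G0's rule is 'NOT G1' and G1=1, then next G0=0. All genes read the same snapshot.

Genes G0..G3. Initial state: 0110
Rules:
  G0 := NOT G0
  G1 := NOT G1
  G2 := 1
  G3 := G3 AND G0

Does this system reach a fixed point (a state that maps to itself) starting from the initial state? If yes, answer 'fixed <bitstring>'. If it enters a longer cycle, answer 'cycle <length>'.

Step 0: 0110
Step 1: G0=NOT G0=NOT 0=1 G1=NOT G1=NOT 1=0 G2=1(const) G3=G3&G0=0&0=0 -> 1010
Step 2: G0=NOT G0=NOT 1=0 G1=NOT G1=NOT 0=1 G2=1(const) G3=G3&G0=0&1=0 -> 0110
Cycle of length 2 starting at step 0 -> no fixed point

Answer: cycle 2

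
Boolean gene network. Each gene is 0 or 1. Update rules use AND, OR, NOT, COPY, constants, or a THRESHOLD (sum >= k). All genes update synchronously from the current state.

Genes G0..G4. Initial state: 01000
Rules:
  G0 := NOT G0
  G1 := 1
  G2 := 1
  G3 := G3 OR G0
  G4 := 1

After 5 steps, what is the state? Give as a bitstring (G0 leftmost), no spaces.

Step 1: G0=NOT G0=NOT 0=1 G1=1(const) G2=1(const) G3=G3|G0=0|0=0 G4=1(const) -> 11101
Step 2: G0=NOT G0=NOT 1=0 G1=1(const) G2=1(const) G3=G3|G0=0|1=1 G4=1(const) -> 01111
Step 3: G0=NOT G0=NOT 0=1 G1=1(const) G2=1(const) G3=G3|G0=1|0=1 G4=1(const) -> 11111
Step 4: G0=NOT G0=NOT 1=0 G1=1(const) G2=1(const) G3=G3|G0=1|1=1 G4=1(const) -> 01111
Step 5: G0=NOT G0=NOT 0=1 G1=1(const) G2=1(const) G3=G3|G0=1|0=1 G4=1(const) -> 11111

11111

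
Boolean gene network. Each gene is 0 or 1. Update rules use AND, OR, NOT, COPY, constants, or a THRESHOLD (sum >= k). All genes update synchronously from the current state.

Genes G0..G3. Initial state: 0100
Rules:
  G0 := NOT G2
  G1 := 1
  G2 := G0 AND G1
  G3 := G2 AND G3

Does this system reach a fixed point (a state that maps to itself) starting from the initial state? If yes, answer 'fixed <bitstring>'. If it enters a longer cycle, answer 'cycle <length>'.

Step 0: 0100
Step 1: G0=NOT G2=NOT 0=1 G1=1(const) G2=G0&G1=0&1=0 G3=G2&G3=0&0=0 -> 1100
Step 2: G0=NOT G2=NOT 0=1 G1=1(const) G2=G0&G1=1&1=1 G3=G2&G3=0&0=0 -> 1110
Step 3: G0=NOT G2=NOT 1=0 G1=1(const) G2=G0&G1=1&1=1 G3=G2&G3=1&0=0 -> 0110
Step 4: G0=NOT G2=NOT 1=0 G1=1(const) G2=G0&G1=0&1=0 G3=G2&G3=1&0=0 -> 0100
Cycle of length 4 starting at step 0 -> no fixed point

Answer: cycle 4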